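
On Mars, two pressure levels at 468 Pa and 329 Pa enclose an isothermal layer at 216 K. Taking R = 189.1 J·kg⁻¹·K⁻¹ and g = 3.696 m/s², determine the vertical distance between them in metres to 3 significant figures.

Hypsometric equation: Δz = (R T̄/g) ln(P₁/P₂).
R T̄/g = 189.1 × 216 / 3.696 = 11051 m.
ln(468/329) = ln(1.4225) = 0.35242.
Δz = 11051 × 0.35242 = 3894.6 m.

Δz ≈ 3890 m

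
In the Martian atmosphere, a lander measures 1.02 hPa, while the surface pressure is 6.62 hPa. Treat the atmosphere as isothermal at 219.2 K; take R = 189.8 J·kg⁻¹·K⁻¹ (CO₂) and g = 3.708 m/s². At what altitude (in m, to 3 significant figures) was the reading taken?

z ≈ 21000 m

Scale height: H = RT/g = 189.8 × 219.2 / 3.708 = 11220 m.
Invert the barometric formula: z = H ln(P₀/P).
P₀/P = 6.62/1.02 = 6.4902; ln(6.4902) = 1.8703.
z = 11220 × 1.8703 = 20985 m.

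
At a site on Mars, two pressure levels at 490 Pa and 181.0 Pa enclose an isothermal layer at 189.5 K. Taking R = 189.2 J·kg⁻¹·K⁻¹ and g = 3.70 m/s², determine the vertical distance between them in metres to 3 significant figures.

Hypsometric equation: Δz = (R T̄/g) ln(P₁/P₂).
R T̄/g = 189.2 × 189.5 / 3.70 = 9690.1 m.
ln(490/181.0) = ln(2.7072) = 0.99591.
Δz = 9690.1 × 0.99591 = 9650.5 m.

Δz ≈ 9650 m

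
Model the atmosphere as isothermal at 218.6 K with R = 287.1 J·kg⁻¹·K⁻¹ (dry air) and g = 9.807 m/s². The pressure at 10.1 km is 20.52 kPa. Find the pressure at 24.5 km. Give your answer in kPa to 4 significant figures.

Scale height: H = RT/g = 287.1 × 218.6 / 9.807 = 6399.5 m.
Between two levels, P₂ = P₁ exp(−Δz/H) with Δz = z₂ − z₁.
Δz = 24500 − 10100 = 14400 m; Δz/H = 14400/6399.5 = 2.2502.
P₂ = 20.52 × exp(−2.2502) = 20.52 × 0.10538 = 2.1624 kPa.

P ≈ 2.162 kPa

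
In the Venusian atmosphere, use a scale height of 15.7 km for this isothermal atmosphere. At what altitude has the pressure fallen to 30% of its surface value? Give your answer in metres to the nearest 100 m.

Set P/P₀ = exp(−z/H) = 0.3, so z = −H ln(0.3).
−ln(0.3) = 1.2040; z = 15700 × 1.2040 = 18903 m.

z ≈ 18900 m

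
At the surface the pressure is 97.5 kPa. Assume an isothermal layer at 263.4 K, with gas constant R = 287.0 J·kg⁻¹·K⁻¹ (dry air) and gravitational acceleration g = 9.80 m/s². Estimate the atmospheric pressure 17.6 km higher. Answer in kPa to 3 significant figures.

P ≈ 9.96 kPa

Scale height: H = RT/g = 287.0 × 263.4 / 9.80 = 7713.9 m.
Barometric formula: P = P₀ exp(−z/H).
z/H = 17600/7713.9 = 2.2816; exp(−2.2816) = 0.10212.
P = 97.5 × 0.10212 = 9.9567 kPa.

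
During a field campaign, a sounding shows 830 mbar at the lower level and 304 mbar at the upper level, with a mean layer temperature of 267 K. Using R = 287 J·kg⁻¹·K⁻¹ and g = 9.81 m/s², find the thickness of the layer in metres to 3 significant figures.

Δz ≈ 7850 m

Hypsometric equation: Δz = (R T̄/g) ln(P₁/P₂).
R T̄/g = 287 × 267 / 9.81 = 7811.3 m.
ln(830/304) = ln(2.7303) = 1.0044.
Δz = 7811.3 × 1.0044 = 7845.7 m.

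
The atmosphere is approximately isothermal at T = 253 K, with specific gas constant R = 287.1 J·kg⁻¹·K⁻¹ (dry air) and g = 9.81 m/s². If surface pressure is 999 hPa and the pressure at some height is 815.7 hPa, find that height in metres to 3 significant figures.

Scale height: H = RT/g = 287.1 × 253 / 9.81 = 7404.3 m.
Invert the barometric formula: z = H ln(P₀/P).
P₀/P = 999/815.7 = 1.2247; ln(1.2247) = 0.20270.
z = 7404.3 × 0.20270 = 1500.9 m.

z ≈ 1500 m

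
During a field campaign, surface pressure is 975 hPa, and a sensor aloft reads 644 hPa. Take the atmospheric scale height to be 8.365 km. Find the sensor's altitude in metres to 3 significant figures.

Invert the barometric formula: z = H ln(P₀/P).
P₀/P = 975/644 = 1.5140; ln(1.5140) = 0.41476.
z = 8365.0 × 0.41476 = 3469.5 m.

z ≈ 3470 m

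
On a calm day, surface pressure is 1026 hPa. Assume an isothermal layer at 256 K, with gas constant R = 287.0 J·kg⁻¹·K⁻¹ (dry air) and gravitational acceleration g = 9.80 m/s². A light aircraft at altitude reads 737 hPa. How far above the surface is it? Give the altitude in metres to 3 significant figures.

z ≈ 2480 m

Scale height: H = RT/g = 287.0 × 256 / 9.80 = 7497.1 m.
Invert the barometric formula: z = H ln(P₀/P).
P₀/P = 1026/737 = 1.3921; ln(1.3921) = 0.33081.
z = 7497.1 × 0.33081 = 2480.1 m.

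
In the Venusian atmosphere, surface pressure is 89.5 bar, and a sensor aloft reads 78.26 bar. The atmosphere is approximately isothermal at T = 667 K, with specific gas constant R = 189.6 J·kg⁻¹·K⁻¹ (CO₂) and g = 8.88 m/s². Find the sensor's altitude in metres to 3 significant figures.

Scale height: H = RT/g = 189.6 × 667 / 8.88 = 14241 m.
Invert the barometric formula: z = H ln(P₀/P).
P₀/P = 89.5/78.26 = 1.1436; ln(1.1436) = 0.13418.
z = 14241 × 0.13418 = 1910.9 m.

z ≈ 1910 m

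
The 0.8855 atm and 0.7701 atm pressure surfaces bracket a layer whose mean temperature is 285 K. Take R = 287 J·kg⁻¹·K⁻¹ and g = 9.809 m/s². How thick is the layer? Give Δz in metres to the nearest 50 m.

Hypsometric equation: Δz = (R T̄/g) ln(P₁/P₂).
R T̄/g = 287 × 285 / 9.809 = 8338.8 m.
ln(0.8855/0.7701) = ln(1.1499) = 0.13967.
Δz = 8338.8 × 0.13967 = 1164.7 m.

Δz ≈ 1150 m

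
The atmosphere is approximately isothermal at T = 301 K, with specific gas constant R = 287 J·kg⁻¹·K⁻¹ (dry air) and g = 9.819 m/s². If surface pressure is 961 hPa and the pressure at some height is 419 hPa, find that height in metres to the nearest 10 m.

Scale height: H = RT/g = 287 × 301 / 9.819 = 8797.9 m.
Invert the barometric formula: z = H ln(P₀/P).
P₀/P = 961/419 = 2.2936; ln(2.2936) = 0.83012.
z = 8797.9 × 0.83012 = 7303.3 m.

z ≈ 7300 m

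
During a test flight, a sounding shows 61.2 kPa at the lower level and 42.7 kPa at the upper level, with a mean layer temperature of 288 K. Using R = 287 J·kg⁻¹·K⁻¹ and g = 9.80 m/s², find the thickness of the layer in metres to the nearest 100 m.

Hypsometric equation: Δz = (R T̄/g) ln(P₁/P₂).
R T̄/g = 287 × 288 / 9.80 = 8434.3 m.
ln(61.2/42.7) = ln(1.4333) = 0.35998.
Δz = 8434.3 × 0.35998 = 3036.2 m.

Δz ≈ 3000 m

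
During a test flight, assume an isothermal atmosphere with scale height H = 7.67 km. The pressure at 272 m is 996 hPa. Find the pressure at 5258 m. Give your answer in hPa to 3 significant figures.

P ≈ 520 hPa

Between two levels, P₂ = P₁ exp(−Δz/H) with Δz = z₂ − z₁.
Δz = 5258.0 − 272.00 = 4986.0 m; Δz/H = 4986.0/7670.0 = 0.65007.
P₂ = 996 × exp(−0.65007) = 996 × 0.52201 = 519.92 hPa.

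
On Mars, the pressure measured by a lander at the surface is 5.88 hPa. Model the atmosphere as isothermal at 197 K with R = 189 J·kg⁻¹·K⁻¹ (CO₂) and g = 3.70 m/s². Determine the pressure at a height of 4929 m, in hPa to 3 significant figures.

Scale height: H = RT/g = 189 × 197 / 3.70 = 10063 m.
Barometric formula: P = P₀ exp(−z/H).
z/H = 4929.0/10063 = 0.48981; exp(−0.48981) = 0.61274.
P = 5.88 × 0.61274 = 3.6029 hPa.

P ≈ 3.60 hPa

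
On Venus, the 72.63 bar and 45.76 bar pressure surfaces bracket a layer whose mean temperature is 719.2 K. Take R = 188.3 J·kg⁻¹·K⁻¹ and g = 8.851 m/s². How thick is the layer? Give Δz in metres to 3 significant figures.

Hypsometric equation: Δz = (R T̄/g) ln(P₁/P₂).
R T̄/g = 188.3 × 719.2 / 8.851 = 15301 m.
ln(72.63/45.76) = ln(1.5872) = 0.46197.
Δz = 15301 × 0.46197 = 7068.6 m.

Δz ≈ 7070 m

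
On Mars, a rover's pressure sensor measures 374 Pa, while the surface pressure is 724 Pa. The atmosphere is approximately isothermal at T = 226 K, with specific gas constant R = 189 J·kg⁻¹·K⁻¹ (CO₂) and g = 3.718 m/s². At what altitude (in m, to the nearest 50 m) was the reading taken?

z ≈ 7600 m

Scale height: H = RT/g = 189 × 226 / 3.718 = 11488 m.
Invert the barometric formula: z = H ln(P₀/P).
P₀/P = 724/374 = 1.9358; ln(1.9358) = 0.66052.
z = 11488 × 0.66052 = 7588.1 m.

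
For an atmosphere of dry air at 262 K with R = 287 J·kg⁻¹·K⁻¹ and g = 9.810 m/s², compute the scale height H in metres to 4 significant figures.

The scale height of an isothermal atmosphere is H = RT/g.
H = 287 × 262 / 9.810 = 75194/9.810 = 7665.0 m.

H ≈ 7665 m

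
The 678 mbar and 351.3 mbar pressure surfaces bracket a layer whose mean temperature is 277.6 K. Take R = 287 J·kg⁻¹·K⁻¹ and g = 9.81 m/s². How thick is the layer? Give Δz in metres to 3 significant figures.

Δz ≈ 5340 m

Hypsometric equation: Δz = (R T̄/g) ln(P₁/P₂).
R T̄/g = 287 × 277.6 / 9.81 = 8121.4 m.
ln(678/351.3) = ln(1.9300) = 0.65752.
Δz = 8121.4 × 0.65752 = 5340.0 m.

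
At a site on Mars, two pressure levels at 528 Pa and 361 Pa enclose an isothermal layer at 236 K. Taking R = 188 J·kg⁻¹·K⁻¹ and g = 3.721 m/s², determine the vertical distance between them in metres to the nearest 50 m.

Δz ≈ 4550 m

Hypsometric equation: Δz = (R T̄/g) ln(P₁/P₂).
R T̄/g = 188 × 236 / 3.721 = 11924 m.
ln(528/361) = ln(1.4626) = 0.38022.
Δz = 11924 × 0.38022 = 4533.7 m.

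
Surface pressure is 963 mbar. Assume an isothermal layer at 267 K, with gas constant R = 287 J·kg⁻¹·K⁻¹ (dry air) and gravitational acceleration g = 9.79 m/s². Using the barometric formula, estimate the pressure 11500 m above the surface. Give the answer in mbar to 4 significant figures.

Scale height: H = RT/g = 287 × 267 / 9.79 = 7827.3 m.
Barometric formula: P = P₀ exp(−z/H).
z/H = 11500/7827.3 = 1.4692; exp(−1.4692) = 0.23011.
P = 963 × 0.23011 = 221.60 mbar.

P ≈ 221.6 mbar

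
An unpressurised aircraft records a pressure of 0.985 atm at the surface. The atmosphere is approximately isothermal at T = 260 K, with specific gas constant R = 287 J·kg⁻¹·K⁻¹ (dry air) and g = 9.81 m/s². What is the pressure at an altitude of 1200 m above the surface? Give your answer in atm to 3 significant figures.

Scale height: H = RT/g = 287 × 260 / 9.81 = 7606.5 m.
Barometric formula: P = P₀ exp(−z/H).
z/H = 1200.0/7606.5 = 0.15776; exp(−0.15776) = 0.85405.
P = 0.985 × 0.85405 = 0.84124 atm.

P ≈ 0.841 atm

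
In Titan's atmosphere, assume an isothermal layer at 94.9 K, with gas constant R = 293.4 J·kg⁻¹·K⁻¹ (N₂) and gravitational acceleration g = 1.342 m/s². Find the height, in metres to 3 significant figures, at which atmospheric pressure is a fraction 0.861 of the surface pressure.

Scale height: H = RT/g = 293.4 × 94.9 / 1.342 = 20748 m.
Set P/P₀ = exp(−z/H) = 0.861, so z = −H ln(0.861).
−ln(0.861) = 0.14966; z = 20748 × 0.14966 = 3105.1 m.

z ≈ 3110 m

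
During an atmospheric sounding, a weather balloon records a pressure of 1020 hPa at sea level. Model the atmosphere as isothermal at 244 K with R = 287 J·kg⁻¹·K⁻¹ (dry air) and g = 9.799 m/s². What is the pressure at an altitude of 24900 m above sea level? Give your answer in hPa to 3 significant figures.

P ≈ 31.3 hPa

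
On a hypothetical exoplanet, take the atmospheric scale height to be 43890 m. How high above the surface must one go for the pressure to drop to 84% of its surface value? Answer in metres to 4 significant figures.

z ≈ 7652 m

Set P/P₀ = exp(−z/H) = 0.84, so z = −H ln(0.84).
−ln(0.84) = 0.17435; z = 43890 × 0.17435 = 7652.2 m.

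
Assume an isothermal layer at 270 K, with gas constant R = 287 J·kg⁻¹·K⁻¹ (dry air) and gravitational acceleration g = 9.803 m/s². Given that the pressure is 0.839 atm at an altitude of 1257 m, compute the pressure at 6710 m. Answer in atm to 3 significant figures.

Scale height: H = RT/g = 287 × 270 / 9.803 = 7904.7 m.
Between two levels, P₂ = P₁ exp(−Δz/H) with Δz = z₂ − z₁.
Δz = 6710.0 − 1257.0 = 5453.0 m; Δz/H = 5453.0/7904.7 = 0.68984.
P₂ = 0.839 × exp(−0.68984) = 0.839 × 0.50166 = 0.42089 atm.

P ≈ 0.421 atm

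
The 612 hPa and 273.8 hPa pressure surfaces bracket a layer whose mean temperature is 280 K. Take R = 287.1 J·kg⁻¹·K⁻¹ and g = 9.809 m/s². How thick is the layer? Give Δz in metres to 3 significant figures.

Δz ≈ 6590 m

Hypsometric equation: Δz = (R T̄/g) ln(P₁/P₂).
R T̄/g = 287.1 × 280 / 9.809 = 8195.3 m.
ln(612/273.8) = ln(2.2352) = 0.80433.
Δz = 8195.3 × 0.80433 = 6591.7 m.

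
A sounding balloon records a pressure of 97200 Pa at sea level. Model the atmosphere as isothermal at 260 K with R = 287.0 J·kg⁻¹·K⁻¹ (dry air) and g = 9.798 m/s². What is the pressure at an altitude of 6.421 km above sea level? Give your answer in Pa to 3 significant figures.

P ≈ 41800 Pa

Scale height: H = RT/g = 287.0 × 260 / 9.798 = 7615.8 m.
Barometric formula: P = P₀ exp(−z/H).
z/H = 6421.0/7615.8 = 0.84312; exp(−0.84312) = 0.43037.
P = 97200 × 0.43037 = 41832 Pa.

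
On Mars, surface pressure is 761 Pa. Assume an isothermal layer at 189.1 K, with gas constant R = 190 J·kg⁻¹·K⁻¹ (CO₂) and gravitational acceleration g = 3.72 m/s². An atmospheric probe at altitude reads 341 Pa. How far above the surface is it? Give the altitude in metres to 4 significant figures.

Scale height: H = RT/g = 190 × 189.1 / 3.72 = 9658.3 m.
Invert the barometric formula: z = H ln(P₀/P).
P₀/P = 761/341 = 2.2317; ln(2.2317) = 0.80276.
z = 9658.3 × 0.80276 = 7753.3 m.

z ≈ 7753 m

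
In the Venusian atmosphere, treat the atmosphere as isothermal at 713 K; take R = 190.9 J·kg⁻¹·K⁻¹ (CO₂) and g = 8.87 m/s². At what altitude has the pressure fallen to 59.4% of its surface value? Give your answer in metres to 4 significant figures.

z ≈ 7993 m

Scale height: H = RT/g = 190.9 × 713 / 8.87 = 15345 m.
Set P/P₀ = exp(−z/H) = 0.594, so z = −H ln(0.594).
−ln(0.594) = 0.52088; z = 15345 × 0.52088 = 7992.9 m.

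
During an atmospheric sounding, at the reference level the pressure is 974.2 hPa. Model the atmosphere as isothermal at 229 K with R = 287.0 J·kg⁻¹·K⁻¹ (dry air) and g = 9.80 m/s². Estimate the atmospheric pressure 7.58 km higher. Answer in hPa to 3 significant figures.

Scale height: H = RT/g = 287.0 × 229 / 9.80 = 6706.4 m.
Barometric formula: P = P₀ exp(−z/H).
z/H = 7580.0/6706.4 = 1.1303; exp(−1.1303) = 0.32294.
P = 974.2 × 0.32294 = 314.61 hPa.

P ≈ 315 hPa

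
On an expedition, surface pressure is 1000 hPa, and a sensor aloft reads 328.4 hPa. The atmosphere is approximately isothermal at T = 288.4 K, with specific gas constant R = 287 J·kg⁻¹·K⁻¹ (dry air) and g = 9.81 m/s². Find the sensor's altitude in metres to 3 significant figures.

z ≈ 9400 m

Scale height: H = RT/g = 287 × 288.4 / 9.81 = 8437.4 m.
Invert the barometric formula: z = H ln(P₀/P).
P₀/P = 1000/328.4 = 3.0451; ln(3.0451) = 1.1135.
z = 8437.4 × 1.1135 = 9395.0 m.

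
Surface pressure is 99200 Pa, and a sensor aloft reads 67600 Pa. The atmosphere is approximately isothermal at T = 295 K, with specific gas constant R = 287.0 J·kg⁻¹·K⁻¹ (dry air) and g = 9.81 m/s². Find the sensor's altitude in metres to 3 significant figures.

z ≈ 3310 m

Scale height: H = RT/g = 287.0 × 295 / 9.81 = 8630.5 m.
Invert the barometric formula: z = H ln(P₀/P).
P₀/P = 99200/67600 = 1.4675; ln(1.4675) = 0.38356.
z = 8630.5 × 0.38356 = 3310.3 m.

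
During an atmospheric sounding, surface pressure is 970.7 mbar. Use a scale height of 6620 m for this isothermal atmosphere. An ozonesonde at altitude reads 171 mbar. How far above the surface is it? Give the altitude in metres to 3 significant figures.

z ≈ 11500 m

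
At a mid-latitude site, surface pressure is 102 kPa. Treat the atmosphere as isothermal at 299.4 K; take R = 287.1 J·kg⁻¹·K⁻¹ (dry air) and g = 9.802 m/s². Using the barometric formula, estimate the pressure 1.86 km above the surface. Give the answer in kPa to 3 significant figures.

P ≈ 82.5 kPa

Scale height: H = RT/g = 287.1 × 299.4 / 9.802 = 8769.4 m.
Barometric formula: P = P₀ exp(−z/H).
z/H = 1860.0/8769.4 = 0.21210; exp(−0.21210) = 0.80888.
P = 102 × 0.80888 = 82.506 kPa.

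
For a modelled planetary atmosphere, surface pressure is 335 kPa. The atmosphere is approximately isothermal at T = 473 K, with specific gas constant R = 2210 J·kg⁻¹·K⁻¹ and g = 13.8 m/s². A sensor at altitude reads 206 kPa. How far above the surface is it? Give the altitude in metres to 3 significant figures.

Scale height: H = RT/g = 2210 × 473 / 13.8 = 75749 m.
Invert the barometric formula: z = H ln(P₀/P).
P₀/P = 335/206 = 1.6262; ln(1.6262) = 0.48625.
z = 75749 × 0.48625 = 36833 m.

z ≈ 36800 m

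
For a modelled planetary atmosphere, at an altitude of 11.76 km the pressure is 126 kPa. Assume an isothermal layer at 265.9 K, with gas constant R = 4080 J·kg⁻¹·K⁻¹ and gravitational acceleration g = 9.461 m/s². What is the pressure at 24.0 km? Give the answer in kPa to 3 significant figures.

P ≈ 113 kPa

Scale height: H = RT/g = 4080 × 265.9 / 9.461 = 114670 m.
Between two levels, P₂ = P₁ exp(−Δz/H) with Δz = z₂ − z₁.
Δz = 24000 − 11760 = 12240 m; Δz/H = 12240/114670 = 0.10674.
P₂ = 126 × exp(−0.10674) = 126 × 0.89876 = 113.24 kPa.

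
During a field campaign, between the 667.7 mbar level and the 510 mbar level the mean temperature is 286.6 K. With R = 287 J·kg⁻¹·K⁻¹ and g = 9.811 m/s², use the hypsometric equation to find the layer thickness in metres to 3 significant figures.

Δz ≈ 2260 m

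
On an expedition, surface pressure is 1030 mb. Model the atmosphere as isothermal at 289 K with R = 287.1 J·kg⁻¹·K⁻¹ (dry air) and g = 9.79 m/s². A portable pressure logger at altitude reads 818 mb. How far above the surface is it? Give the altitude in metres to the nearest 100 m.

z ≈ 2000 m

Scale height: H = RT/g = 287.1 × 289 / 9.79 = 8475.2 m.
Invert the barometric formula: z = H ln(P₀/P).
P₀/P = 1030/818 = 1.2592; ln(1.2592) = 0.23048.
z = 8475.2 × 0.23048 = 1953.4 m.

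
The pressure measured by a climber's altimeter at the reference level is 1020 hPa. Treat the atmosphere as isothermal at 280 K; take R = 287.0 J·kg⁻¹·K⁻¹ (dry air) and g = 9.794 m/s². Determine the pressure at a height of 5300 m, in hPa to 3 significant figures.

P ≈ 535 hPa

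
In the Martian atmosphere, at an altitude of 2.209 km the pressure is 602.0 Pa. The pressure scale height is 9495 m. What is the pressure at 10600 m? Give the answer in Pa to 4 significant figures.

Between two levels, P₂ = P₁ exp(−Δz/H) with Δz = z₂ − z₁.
Δz = 10600 − 2209.0 = 8391.0 m; Δz/H = 8391.0/9495.0 = 0.88373.
P₂ = 602.0 × exp(−0.88373) = 602.0 × 0.41324 = 248.77 Pa.

P ≈ 248.8 Pa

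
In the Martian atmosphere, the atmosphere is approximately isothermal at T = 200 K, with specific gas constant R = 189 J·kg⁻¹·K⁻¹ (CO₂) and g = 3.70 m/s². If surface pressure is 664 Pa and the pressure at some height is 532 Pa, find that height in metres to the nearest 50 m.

z ≈ 2250 m

Scale height: H = RT/g = 189 × 200 / 3.70 = 10216 m.
Invert the barometric formula: z = H ln(P₀/P).
P₀/P = 664/532 = 1.2481; ln(1.2481) = 0.22162.
z = 10216 × 0.22162 = 2264.1 m.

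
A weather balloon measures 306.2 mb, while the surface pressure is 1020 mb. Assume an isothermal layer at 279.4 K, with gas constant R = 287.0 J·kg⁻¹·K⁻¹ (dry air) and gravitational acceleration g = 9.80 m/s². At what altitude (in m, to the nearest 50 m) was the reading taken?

Scale height: H = RT/g = 287.0 × 279.4 / 9.80 = 8182.4 m.
Invert the barometric formula: z = H ln(P₀/P).
P₀/P = 1020/306.2 = 3.3312; ln(3.3312) = 1.2033.
z = 8182.4 × 1.2033 = 9845.9 m.

z ≈ 9850 m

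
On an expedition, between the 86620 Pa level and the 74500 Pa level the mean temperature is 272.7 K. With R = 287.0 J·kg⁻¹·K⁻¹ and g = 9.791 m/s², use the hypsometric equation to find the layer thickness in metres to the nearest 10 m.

Δz ≈ 1200 m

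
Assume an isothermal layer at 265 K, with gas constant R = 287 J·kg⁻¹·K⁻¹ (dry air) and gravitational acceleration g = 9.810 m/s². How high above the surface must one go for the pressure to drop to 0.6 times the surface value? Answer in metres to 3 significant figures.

z ≈ 3960 m

Scale height: H = RT/g = 287 × 265 / 9.810 = 7752.8 m.
Set P/P₀ = exp(−z/H) = 0.6, so z = −H ln(0.6).
−ln(0.6) = 0.51083; z = 7752.8 × 0.51083 = 3960.4 m.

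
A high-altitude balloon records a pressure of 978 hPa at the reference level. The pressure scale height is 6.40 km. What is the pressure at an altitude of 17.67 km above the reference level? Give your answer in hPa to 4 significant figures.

P ≈ 61.84 hPa

Barometric formula: P = P₀ exp(−z/H).
z/H = 17670/6400.0 = 2.7609; exp(−2.7609) = 0.063235.
P = 978 × 0.063235 = 61.844 hPa.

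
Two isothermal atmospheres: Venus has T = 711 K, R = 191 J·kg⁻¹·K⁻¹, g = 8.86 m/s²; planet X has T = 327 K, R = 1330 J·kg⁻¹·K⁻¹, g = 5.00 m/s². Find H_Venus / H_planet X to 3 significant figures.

H = RT/g for each body.
H_Venus = 191 × 711 / 8.86 = 15327 m.
H_planet X = 1330 × 327 / 5.00 = 86982 m.
H_Venus/H_planet X = 15327/86982 = 0.17621.

H_Venus/H_planet X ≈ 0.176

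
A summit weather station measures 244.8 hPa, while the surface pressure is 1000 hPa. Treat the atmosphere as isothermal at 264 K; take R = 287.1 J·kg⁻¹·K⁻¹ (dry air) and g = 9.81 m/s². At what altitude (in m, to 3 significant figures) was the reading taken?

Scale height: H = RT/g = 287.1 × 264 / 9.81 = 7726.2 m.
Invert the barometric formula: z = H ln(P₀/P).
P₀/P = 1000/244.8 = 4.0850; ln(4.0850) = 1.4073.
z = 7726.2 × 1.4073 = 10873 m.

z ≈ 10900 m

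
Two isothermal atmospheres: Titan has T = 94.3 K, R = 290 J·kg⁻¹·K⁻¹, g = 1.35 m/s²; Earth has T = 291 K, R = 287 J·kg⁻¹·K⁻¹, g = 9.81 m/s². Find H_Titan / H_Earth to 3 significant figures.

H = RT/g for each body.
H_Titan = 290 × 94.3 / 1.35 = 20257 m.
H_Earth = 287 × 291 / 9.81 = 8513.5 m.
H_Titan/H_Earth = 20257/8513.5 = 2.3794.

H_Titan/H_Earth ≈ 2.38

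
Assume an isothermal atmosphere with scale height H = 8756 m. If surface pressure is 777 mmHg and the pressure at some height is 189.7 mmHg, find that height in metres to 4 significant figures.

Invert the barometric formula: z = H ln(P₀/P).
P₀/P = 777/189.7 = 4.0959; ln(4.0959) = 1.4100.
z = 8756.0 × 1.4100 = 12346 m.

z ≈ 12350 m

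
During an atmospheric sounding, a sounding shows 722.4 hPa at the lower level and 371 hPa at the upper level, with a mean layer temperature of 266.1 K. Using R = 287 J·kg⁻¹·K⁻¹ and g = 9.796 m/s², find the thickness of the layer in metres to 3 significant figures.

Δz ≈ 5200 m

Hypsometric equation: Δz = (R T̄/g) ln(P₁/P₂).
R T̄/g = 287 × 266.1 / 9.796 = 7796.1 m.
ln(722.4/371) = ln(1.9472) = 0.66639.
Δz = 7796.1 × 0.66639 = 5195.2 m.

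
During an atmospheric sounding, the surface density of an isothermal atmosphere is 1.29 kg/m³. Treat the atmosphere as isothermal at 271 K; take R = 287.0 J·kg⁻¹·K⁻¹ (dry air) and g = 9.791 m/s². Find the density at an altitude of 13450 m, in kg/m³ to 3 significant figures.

ρ ≈ 0.237 kg/m³

Scale height: H = RT/g = 287.0 × 271 / 9.791 = 7943.7 m.
In an isothermal atmosphere, density decays like pressure: ρ = ρ₀ exp(−z/H).
z/H = 13450/7943.7 = 1.6932; exp(−1.6932) = 0.18393.
ρ = 1.29 × 0.18393 = 0.23727 kg/m³.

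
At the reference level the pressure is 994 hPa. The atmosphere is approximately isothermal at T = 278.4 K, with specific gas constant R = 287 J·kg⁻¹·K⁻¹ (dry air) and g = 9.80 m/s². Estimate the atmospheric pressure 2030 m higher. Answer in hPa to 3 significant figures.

P ≈ 775 hPa

Scale height: H = RT/g = 287 × 278.4 / 9.80 = 8153.1 m.
Barometric formula: P = P₀ exp(−z/H).
z/H = 2030.0/8153.1 = 0.24899; exp(−0.24899) = 0.77959.
P = 994 × 0.77959 = 774.91 hPa.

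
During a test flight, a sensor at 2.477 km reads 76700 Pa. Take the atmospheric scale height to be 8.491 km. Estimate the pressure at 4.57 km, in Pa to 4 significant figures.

Between two levels, P₂ = P₁ exp(−Δz/H) with Δz = z₂ − z₁.
Δz = 4570.0 − 2477.0 = 2093.0 m; Δz/H = 2093.0/8491.0 = 0.24650.
P₂ = 76700 × exp(−0.24650) = 76700 × 0.78153 = 59943 Pa.

P ≈ 59940 Pa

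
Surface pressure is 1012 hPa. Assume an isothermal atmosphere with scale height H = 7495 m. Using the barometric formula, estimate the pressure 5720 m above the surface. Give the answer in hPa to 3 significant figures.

P ≈ 472 hPa

Barometric formula: P = P₀ exp(−z/H).
z/H = 5720.0/7495.0 = 0.76318; exp(−0.76318) = 0.46618.
P = 1012 × 0.46618 = 471.77 hPa.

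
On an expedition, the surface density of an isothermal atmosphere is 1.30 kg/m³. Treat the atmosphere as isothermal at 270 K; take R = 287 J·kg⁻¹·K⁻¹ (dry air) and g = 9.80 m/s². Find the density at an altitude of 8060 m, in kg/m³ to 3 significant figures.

Scale height: H = RT/g = 287 × 270 / 9.80 = 7907.1 m.
In an isothermal atmosphere, density decays like pressure: ρ = ρ₀ exp(−z/H).
z/H = 8060.0/7907.1 = 1.0193; exp(−1.0193) = 0.36085.
ρ = 1.30 × 0.36085 = 0.46910 kg/m³.

ρ ≈ 0.469 kg/m³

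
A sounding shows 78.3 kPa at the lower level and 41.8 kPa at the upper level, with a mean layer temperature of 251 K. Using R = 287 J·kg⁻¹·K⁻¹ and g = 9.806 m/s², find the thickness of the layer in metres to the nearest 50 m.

Δz ≈ 4600 m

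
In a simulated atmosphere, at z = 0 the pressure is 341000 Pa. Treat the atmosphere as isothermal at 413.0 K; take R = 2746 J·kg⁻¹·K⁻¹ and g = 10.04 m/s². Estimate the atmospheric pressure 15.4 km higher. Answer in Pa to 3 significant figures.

P ≈ 298000 Pa

Scale height: H = RT/g = 2746 × 413.0 / 10.04 = 112960 m.
Barometric formula: P = P₀ exp(−z/H).
z/H = 15400/112960 = 0.13633; exp(−0.13633) = 0.87255.
P = 341000 × 0.87255 = 297540 Pa.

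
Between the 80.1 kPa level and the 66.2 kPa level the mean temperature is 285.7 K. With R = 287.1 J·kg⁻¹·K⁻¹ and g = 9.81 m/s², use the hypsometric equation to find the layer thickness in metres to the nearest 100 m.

Δz ≈ 1600 m

Hypsometric equation: Δz = (R T̄/g) ln(P₁/P₂).
R T̄/g = 287.1 × 285.7 / 9.81 = 8361.3 m.
ln(80.1/66.2) = ln(1.2100) = 0.19062.
Δz = 8361.3 × 0.19062 = 1593.8 m.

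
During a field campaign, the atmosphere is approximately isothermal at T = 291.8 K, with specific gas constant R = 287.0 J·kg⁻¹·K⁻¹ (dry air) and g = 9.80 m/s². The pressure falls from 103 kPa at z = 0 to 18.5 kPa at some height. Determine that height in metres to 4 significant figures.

Scale height: H = RT/g = 287.0 × 291.8 / 9.80 = 8545.6 m.
Invert the barometric formula: z = H ln(P₀/P).
P₀/P = 103/18.5 = 5.5676; ln(5.5676) = 1.7170.
z = 8545.6 × 1.7170 = 14673 m.

z ≈ 14670 m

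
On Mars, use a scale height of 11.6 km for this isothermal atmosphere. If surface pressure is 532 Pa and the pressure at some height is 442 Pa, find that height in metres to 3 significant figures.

z ≈ 2150 m

Invert the barometric formula: z = H ln(P₀/P).
P₀/P = 532/442 = 1.2036; ln(1.2036) = 0.18532.
z = 11600 × 0.18532 = 2149.7 m.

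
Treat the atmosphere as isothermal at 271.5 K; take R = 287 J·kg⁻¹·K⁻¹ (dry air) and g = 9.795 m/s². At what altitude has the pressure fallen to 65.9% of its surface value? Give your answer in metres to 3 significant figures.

z ≈ 3320 m

Scale height: H = RT/g = 287 × 271.5 / 9.795 = 7955.1 m.
Set P/P₀ = exp(−z/H) = 0.659, so z = −H ln(0.659).
−ln(0.659) = 0.41703; z = 7955.1 × 0.41703 = 3317.5 m.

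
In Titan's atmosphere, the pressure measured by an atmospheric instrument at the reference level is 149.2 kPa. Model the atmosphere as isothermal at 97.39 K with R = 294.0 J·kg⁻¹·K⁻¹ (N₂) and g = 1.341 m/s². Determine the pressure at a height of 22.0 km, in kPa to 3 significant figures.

P ≈ 53.2 kPa

Scale height: H = RT/g = 294.0 × 97.39 / 1.341 = 21352 m.
Barometric formula: P = P₀ exp(−z/H).
z/H = 22000/21352 = 1.0303; exp(−1.0303) = 0.35690.
P = 149.2 × 0.35690 = 53.249 kPa.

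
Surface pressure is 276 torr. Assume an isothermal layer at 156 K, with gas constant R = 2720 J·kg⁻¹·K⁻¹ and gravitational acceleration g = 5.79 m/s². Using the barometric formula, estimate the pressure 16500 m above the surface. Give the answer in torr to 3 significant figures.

Scale height: H = RT/g = 2720 × 156 / 5.79 = 73285 m.
Barometric formula: P = P₀ exp(−z/H).
z/H = 16500/73285 = 0.22515; exp(−0.22515) = 0.79840.
P = 276 × 0.79840 = 220.36 torr.

P ≈ 220 torr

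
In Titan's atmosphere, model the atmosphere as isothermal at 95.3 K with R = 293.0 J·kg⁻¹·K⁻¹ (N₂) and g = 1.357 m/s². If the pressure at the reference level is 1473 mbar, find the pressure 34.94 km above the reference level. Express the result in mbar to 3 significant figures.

P ≈ 270 mbar

Scale height: H = RT/g = 293.0 × 95.3 / 1.357 = 20577 m.
Barometric formula: P = P₀ exp(−z/H).
z/H = 34940/20577 = 1.6980; exp(−1.6980) = 0.18305.
P = 1473 × 0.18305 = 269.63 mbar.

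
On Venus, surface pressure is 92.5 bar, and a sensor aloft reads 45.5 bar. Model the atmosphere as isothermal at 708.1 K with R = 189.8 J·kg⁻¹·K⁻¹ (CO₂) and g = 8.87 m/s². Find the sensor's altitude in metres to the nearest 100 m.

z ≈ 10800 m

Scale height: H = RT/g = 189.8 × 708.1 / 8.87 = 15152 m.
Invert the barometric formula: z = H ln(P₀/P).
P₀/P = 92.5/45.5 = 2.0330; ln(2.0330) = 0.70951.
z = 15152 × 0.70951 = 10750 m.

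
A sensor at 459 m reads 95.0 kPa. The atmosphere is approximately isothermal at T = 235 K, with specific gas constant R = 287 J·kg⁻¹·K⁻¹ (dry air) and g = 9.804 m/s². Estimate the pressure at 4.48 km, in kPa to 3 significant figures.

P ≈ 53.0 kPa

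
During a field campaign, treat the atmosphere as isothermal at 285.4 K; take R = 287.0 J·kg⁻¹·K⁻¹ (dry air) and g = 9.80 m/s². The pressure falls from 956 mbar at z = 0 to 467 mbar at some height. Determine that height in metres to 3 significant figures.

Scale height: H = RT/g = 287.0 × 285.4 / 9.80 = 8358.1 m.
Invert the barometric formula: z = H ln(P₀/P).
P₀/P = 956/467 = 2.0471; ln(2.0471) = 0.71642.
z = 8358.1 × 0.71642 = 5987.9 m.

z ≈ 5990 m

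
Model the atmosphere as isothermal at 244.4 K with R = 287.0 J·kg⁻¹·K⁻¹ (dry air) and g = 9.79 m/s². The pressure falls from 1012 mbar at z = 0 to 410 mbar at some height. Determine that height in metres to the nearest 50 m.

z ≈ 6450 m

Scale height: H = RT/g = 287.0 × 244.4 / 9.79 = 7164.7 m.
Invert the barometric formula: z = H ln(P₀/P).
P₀/P = 1012/410 = 2.4683; ln(2.4683) = 0.90353.
z = 7164.7 × 0.90353 = 6473.5 m.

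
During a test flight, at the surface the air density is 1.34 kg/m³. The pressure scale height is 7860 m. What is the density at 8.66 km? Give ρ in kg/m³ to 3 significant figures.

In an isothermal atmosphere, density decays like pressure: ρ = ρ₀ exp(−z/H).
z/H = 8660.0/7860.0 = 1.1018; exp(−1.1018) = 0.33227.
ρ = 1.34 × 0.33227 = 0.44524 kg/m³.

ρ ≈ 0.445 kg/m³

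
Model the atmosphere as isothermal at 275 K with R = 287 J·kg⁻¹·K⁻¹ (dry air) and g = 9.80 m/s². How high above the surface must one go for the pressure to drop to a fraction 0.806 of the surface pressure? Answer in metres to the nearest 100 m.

z ≈ 1700 m

Scale height: H = RT/g = 287 × 275 / 9.80 = 8053.6 m.
Set P/P₀ = exp(−z/H) = 0.806, so z = −H ln(0.806).
−ln(0.806) = 0.21567; z = 8053.6 × 0.21567 = 1736.9 m.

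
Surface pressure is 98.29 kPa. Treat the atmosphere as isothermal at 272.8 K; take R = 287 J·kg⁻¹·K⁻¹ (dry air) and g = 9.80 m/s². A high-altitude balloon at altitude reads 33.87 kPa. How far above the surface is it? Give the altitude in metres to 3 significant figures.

z ≈ 8510 m

Scale height: H = RT/g = 287 × 272.8 / 9.80 = 7989.1 m.
Invert the barometric formula: z = H ln(P₀/P).
P₀/P = 98.29/33.87 = 2.9020; ln(2.9020) = 1.0654.
z = 7989.1 × 1.0654 = 8511.6 m.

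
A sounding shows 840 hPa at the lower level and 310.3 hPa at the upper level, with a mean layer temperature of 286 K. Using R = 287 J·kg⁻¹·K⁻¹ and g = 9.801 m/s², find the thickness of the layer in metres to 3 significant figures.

Δz ≈ 8340 m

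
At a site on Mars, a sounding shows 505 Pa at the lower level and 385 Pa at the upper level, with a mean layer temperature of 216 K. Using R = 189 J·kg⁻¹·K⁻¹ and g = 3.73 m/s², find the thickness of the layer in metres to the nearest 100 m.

Hypsometric equation: Δz = (R T̄/g) ln(P₁/P₂).
R T̄/g = 189 × 216 / 3.73 = 10945 m.
ln(505/385) = ln(1.3117) = 0.27132.
Δz = 10945 × 0.27132 = 2969.6 m.

Δz ≈ 3000 m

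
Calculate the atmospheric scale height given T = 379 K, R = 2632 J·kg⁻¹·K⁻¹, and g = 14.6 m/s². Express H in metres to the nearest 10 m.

The scale height of an isothermal atmosphere is H = RT/g.
H = 2632 × 379 / 14.6 = 997530/14.6 = 68324 m.

H ≈ 68320 m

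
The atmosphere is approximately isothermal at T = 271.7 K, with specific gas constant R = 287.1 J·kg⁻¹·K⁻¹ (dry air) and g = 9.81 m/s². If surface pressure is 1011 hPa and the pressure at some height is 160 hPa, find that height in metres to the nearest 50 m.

Scale height: H = RT/g = 287.1 × 271.7 / 9.81 = 7951.6 m.
Invert the barometric formula: z = H ln(P₀/P).
P₀/P = 1011/160 = 6.3187; ln(6.3187) = 1.8435.
z = 7951.6 × 1.8435 = 14659 m.

z ≈ 14650 m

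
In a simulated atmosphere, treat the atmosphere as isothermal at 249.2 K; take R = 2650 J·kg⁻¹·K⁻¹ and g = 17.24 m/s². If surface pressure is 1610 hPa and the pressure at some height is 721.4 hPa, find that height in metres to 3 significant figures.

Scale height: H = RT/g = 2650 × 249.2 / 17.24 = 38305 m.
Invert the barometric formula: z = H ln(P₀/P).
P₀/P = 1610/721.4 = 2.2318; ln(2.2318) = 0.80281.
z = 38305 × 0.80281 = 30752 m.

z ≈ 30800 m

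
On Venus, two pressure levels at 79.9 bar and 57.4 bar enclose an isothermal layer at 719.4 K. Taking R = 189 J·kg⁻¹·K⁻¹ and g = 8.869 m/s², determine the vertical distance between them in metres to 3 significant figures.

Δz ≈ 5070 m

Hypsometric equation: Δz = (R T̄/g) ln(P₁/P₂).
R T̄/g = 189 × 719.4 / 8.869 = 15331 m.
ln(79.9/57.4) = ln(1.3920) = 0.33074.
Δz = 15331 × 0.33074 = 5070.6 m.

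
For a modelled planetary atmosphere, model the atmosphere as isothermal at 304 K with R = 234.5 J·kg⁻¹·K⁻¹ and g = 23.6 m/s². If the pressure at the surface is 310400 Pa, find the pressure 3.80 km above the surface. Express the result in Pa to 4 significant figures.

P ≈ 88220 Pa

Scale height: H = RT/g = 234.5 × 304 / 23.6 = 3020.7 m.
Barometric formula: P = P₀ exp(−z/H).
z/H = 3800.0/3020.7 = 1.2580; exp(−1.2580) = 0.28422.
P = 310400 × 0.28422 = 88222 Pa.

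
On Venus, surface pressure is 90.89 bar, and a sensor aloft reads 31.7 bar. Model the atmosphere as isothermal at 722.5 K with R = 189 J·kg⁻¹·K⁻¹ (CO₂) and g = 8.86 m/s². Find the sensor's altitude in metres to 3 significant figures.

Scale height: H = RT/g = 189 × 722.5 / 8.86 = 15412 m.
Invert the barometric formula: z = H ln(P₀/P).
P₀/P = 90.89/31.7 = 2.8672; ln(2.8672) = 1.0533.
z = 15412 × 1.0533 = 16233 m.

z ≈ 16200 m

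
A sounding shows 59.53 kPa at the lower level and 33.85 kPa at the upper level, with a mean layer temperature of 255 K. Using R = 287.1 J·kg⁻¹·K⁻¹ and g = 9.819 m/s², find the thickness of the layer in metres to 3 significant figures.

Hypsometric equation: Δz = (R T̄/g) ln(P₁/P₂).
R T̄/g = 287.1 × 255 / 9.819 = 7456.0 m.
ln(59.53/33.85) = ln(1.7586) = 0.56452.
Δz = 7456.0 × 0.56452 = 4209.1 m.

Δz ≈ 4210 m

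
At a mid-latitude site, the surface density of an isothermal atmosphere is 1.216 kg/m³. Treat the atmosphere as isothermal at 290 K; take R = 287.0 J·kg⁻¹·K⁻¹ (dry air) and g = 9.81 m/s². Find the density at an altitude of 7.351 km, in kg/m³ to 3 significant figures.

ρ ≈ 0.511 kg/m³

Scale height: H = RT/g = 287.0 × 290 / 9.81 = 8484.2 m.
In an isothermal atmosphere, density decays like pressure: ρ = ρ₀ exp(−z/H).
z/H = 7351.0/8484.2 = 0.86643; exp(−0.86643) = 0.42045.
ρ = 1.216 × 0.42045 = 0.51127 kg/m³.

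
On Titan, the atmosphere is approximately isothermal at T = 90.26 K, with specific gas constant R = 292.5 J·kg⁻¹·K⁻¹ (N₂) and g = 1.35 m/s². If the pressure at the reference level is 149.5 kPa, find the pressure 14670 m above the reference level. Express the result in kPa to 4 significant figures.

P ≈ 70.61 kPa

Scale height: H = RT/g = 292.5 × 90.26 / 1.35 = 19556 m.
Barometric formula: P = P₀ exp(−z/H).
z/H = 14670/19556 = 0.75015; exp(−0.75015) = 0.47230.
P = 149.5 × 0.47230 = 70.609 kPa.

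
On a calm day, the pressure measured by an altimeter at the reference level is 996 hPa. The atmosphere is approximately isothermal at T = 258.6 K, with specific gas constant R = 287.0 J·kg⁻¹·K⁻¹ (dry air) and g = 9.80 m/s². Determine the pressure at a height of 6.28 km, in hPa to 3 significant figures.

Scale height: H = RT/g = 287.0 × 258.6 / 9.80 = 7573.3 m.
Barometric formula: P = P₀ exp(−z/H).
z/H = 6280.0/7573.3 = 0.82923; exp(−0.82923) = 0.43639.
P = 996 × 0.43639 = 434.64 hPa.

P ≈ 435 hPa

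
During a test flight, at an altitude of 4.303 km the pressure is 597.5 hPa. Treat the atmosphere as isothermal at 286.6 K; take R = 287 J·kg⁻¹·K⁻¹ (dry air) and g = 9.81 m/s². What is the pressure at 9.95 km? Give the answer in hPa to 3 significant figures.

P ≈ 305 hPa

Scale height: H = RT/g = 287 × 286.6 / 9.81 = 8384.7 m.
Between two levels, P₂ = P₁ exp(−Δz/H) with Δz = z₂ − z₁.
Δz = 9950.0 − 4303.0 = 5647.0 m; Δz/H = 5647.0/8384.7 = 0.67349.
P₂ = 597.5 × exp(−0.67349) = 597.5 × 0.50993 = 304.68 hPa.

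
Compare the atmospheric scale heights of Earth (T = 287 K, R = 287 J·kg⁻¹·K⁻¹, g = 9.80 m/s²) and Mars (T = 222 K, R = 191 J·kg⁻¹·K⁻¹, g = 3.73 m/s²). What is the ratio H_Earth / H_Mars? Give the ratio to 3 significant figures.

H_Earth/H_Mars ≈ 0.739

H = RT/g for each body.
H_Earth = 287 × 287 / 9.80 = 8405.0 m.
H_Mars = 191 × 222 / 3.73 = 11368 m.
H_Earth/H_Mars = 8405.0/11368 = 0.73936.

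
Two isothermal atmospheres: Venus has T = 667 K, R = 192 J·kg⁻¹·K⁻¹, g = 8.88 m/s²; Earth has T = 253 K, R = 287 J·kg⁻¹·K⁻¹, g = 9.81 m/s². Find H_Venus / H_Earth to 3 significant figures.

H_Venus/H_Earth ≈ 1.95

H = RT/g for each body.
H_Venus = 192 × 667 / 8.88 = 14422 m.
H_Earth = 287 × 253 / 9.81 = 7401.7 m.
H_Venus/H_Earth = 14422/7401.7 = 1.9485.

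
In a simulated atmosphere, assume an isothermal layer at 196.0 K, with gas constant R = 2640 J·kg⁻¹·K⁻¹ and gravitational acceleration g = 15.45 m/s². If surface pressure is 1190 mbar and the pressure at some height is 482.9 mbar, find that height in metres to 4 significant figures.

Scale height: H = RT/g = 2640 × 196.0 / 15.45 = 33491 m.
Invert the barometric formula: z = H ln(P₀/P).
P₀/P = 1190/482.9 = 2.4643; ln(2.4643) = 0.90191.
z = 33491 × 0.90191 = 30206 m.

z ≈ 30210 m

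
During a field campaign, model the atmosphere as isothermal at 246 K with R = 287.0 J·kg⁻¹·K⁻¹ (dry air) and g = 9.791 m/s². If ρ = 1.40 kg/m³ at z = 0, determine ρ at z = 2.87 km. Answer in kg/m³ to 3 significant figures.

Scale height: H = RT/g = 287.0 × 246 / 9.791 = 7210.9 m.
In an isothermal atmosphere, density decays like pressure: ρ = ρ₀ exp(−z/H).
z/H = 2870.0/7210.9 = 0.39801; exp(−0.39801) = 0.67166.
ρ = 1.40 × 0.67166 = 0.94032 kg/m³.

ρ ≈ 0.940 kg/m³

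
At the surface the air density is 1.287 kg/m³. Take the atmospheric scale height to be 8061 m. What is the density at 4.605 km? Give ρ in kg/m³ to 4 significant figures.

In an isothermal atmosphere, density decays like pressure: ρ = ρ₀ exp(−z/H).
z/H = 4605.0/8061.0 = 0.57127; exp(−0.57127) = 0.56481.
ρ = 1.287 × 0.56481 = 0.72691 kg/m³.

ρ ≈ 0.7269 kg/m³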